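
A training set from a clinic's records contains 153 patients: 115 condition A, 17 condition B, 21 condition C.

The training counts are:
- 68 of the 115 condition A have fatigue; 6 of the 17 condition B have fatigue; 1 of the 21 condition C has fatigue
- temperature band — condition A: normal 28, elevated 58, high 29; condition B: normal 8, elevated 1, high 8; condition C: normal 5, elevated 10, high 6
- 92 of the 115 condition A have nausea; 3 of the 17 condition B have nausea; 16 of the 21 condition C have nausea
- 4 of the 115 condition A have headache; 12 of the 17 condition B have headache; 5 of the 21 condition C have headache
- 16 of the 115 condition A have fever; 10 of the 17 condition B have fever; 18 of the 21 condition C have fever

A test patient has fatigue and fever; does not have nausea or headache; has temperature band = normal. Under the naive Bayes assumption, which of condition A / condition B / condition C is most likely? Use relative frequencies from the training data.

condition A: (115/153) × (68/115) × (28/115) × (23/115) × (111/115) × (16/115) ≈ 0.0029064
condition B: (17/153) × (6/17) × (8/17) × (14/17) × (5/17) × (10/17) ≈ 0.00262937
condition C: (21/153) × (1/21) × (5/21) × (5/21) × (16/21) × (18/21) ≈ 0.000241971
Highest score → condition A.

condition A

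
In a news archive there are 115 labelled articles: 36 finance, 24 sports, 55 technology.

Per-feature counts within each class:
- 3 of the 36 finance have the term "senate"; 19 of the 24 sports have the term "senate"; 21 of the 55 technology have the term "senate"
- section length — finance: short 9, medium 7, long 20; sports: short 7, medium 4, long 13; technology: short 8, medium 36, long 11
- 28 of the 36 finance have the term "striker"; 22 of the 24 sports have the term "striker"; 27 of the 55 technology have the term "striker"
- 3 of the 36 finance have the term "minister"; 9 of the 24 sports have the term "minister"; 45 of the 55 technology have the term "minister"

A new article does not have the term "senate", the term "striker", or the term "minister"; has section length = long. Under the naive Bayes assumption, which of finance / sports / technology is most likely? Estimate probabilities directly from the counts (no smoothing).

finance: (36/115) × (33/36) × (20/36) × (8/36) × (33/36) ≈ 0.0324745
sports: (24/115) × (5/24) × (13/24) × (2/24) × (15/24) ≈ 0.0012266
technology: (55/115) × (34/55) × (11/55) × (28/55) × (10/55) ≈ 0.00547323
Highest score → finance.

finance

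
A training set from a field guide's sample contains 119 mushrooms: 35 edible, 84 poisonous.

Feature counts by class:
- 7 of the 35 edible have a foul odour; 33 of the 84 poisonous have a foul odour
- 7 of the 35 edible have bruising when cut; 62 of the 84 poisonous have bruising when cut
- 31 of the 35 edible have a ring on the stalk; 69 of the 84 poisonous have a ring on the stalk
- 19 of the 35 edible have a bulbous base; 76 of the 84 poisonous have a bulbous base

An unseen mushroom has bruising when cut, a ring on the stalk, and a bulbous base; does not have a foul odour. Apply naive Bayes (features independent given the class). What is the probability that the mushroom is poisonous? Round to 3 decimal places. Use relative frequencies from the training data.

0.912

edible: (35/119) × (28/35) × (7/35) × (31/35) × (19/35) ≈ 0.0226267
poisonous: (84/119) × (51/84) × (62/84) × (69/84) × (76/84) ≈ 0.235093
P(poisonous | x) = 0.235093 / 0.2577197 ≈ 0.912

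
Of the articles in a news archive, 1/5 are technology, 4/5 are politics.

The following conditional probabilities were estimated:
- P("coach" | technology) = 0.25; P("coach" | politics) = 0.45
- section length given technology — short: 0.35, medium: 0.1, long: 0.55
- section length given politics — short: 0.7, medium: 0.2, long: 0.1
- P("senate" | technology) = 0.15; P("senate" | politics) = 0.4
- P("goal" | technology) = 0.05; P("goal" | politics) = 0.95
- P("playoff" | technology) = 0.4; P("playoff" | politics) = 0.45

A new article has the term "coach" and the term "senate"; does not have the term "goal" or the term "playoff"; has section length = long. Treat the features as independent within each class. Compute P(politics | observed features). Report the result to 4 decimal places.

0.1441

technology: 0.2 × 0.25 × 0.55 × 0.15 × (1−0.05) × (1−0.4) = 0.00235125
politics: 0.8 × 0.45 × 0.1 × 0.4 × (1−0.95) × (1−0.45) = 0.000396
P(politics | x) = 0.000396 / 0.00274725 ≈ 0.1441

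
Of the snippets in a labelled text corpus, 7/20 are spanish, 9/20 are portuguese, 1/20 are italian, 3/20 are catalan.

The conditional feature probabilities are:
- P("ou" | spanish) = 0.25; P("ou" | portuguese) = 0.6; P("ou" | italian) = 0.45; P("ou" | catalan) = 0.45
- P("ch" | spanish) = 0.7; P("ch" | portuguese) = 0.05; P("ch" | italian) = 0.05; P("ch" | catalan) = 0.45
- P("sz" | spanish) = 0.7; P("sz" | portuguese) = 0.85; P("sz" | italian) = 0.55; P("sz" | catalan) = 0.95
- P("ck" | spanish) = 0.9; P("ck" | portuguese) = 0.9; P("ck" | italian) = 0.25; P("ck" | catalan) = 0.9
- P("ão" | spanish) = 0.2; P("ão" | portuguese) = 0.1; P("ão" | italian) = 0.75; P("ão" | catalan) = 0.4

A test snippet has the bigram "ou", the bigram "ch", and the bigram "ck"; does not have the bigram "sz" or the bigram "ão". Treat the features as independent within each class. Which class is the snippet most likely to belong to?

spanish

spanish: 0.35 × 0.25 × 0.7 × (1−0.7) × 0.9 × (1−0.2) = 0.01323
portuguese: 0.45 × 0.6 × 0.05 × (1−0.85) × 0.9 × (1−0.1) = 0.00164025
italian: 0.05 × 0.45 × 0.05 × (1−0.55) × 0.25 × (1−0.75) = 0.000031640625
catalan: 0.15 × 0.45 × 0.45 × (1−0.95) × 0.9 × (1−0.4) = 0.000820125
Highest score → spanish.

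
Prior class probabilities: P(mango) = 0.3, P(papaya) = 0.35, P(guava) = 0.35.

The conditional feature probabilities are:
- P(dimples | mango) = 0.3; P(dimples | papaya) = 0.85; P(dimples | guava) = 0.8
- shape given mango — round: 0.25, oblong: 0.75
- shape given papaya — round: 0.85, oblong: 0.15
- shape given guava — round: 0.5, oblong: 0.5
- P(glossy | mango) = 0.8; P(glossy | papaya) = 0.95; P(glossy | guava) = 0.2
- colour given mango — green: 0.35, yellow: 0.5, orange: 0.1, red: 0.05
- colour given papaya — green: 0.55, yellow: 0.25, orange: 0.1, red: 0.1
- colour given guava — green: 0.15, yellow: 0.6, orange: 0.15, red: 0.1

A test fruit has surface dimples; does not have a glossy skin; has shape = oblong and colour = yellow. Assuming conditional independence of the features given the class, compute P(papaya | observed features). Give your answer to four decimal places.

mango: 0.3 × 0.3 × 0.75 × (1−0.8) × 0.5 = 0.00675
papaya: 0.35 × 0.85 × 0.15 × (1−0.95) × 0.25 = 0.0005578125
guava: 0.35 × 0.8 × 0.5 × (1−0.2) × 0.6 = 0.0672
P(papaya | x) = 0.0005578125 / 0.0745078125 ≈ 0.0075

0.0075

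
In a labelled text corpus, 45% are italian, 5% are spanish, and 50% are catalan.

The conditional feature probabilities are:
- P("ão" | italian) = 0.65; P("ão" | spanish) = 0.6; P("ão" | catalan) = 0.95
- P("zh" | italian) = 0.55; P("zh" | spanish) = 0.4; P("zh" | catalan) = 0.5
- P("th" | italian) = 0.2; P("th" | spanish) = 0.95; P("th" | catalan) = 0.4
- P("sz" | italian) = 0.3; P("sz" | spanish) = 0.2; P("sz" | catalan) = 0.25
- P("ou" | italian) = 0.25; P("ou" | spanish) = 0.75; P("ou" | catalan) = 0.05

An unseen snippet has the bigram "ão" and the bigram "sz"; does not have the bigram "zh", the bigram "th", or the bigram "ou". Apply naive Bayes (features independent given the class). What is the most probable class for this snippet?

italian: 0.45 × 0.65 × (1−0.55) × (1−0.2) × 0.3 × (1−0.25) = 0.0236925
spanish: 0.05 × 0.6 × (1−0.4) × (1−0.95) × 0.2 × (1−0.75) = 0.000045
catalan: 0.5 × 0.95 × (1−0.5) × (1−0.4) × 0.25 × (1−0.05) = 0.03384375
Highest score → catalan.

catalan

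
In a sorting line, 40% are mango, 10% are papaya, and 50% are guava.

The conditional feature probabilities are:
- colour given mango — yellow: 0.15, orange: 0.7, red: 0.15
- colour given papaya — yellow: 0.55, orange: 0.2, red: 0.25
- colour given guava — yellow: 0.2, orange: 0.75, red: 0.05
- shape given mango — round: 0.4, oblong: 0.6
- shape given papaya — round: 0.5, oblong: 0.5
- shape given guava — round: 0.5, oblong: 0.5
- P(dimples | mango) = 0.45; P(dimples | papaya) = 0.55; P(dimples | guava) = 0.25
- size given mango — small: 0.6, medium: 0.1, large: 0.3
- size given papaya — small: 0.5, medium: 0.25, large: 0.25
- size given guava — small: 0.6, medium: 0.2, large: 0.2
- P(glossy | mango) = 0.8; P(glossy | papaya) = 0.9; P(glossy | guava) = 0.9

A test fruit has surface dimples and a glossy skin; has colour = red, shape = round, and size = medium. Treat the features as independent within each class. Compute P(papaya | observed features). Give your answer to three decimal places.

mango: 0.4 × 0.15 × 0.4 × 0.45 × 0.1 × 0.8 = 0.000864
papaya: 0.1 × 0.25 × 0.5 × 0.55 × 0.25 × 0.9 = 0.001546875
guava: 0.5 × 0.05 × 0.5 × 0.25 × 0.2 × 0.9 = 0.0005625
P(papaya | x) = 0.001546875 / 0.002973375 ≈ 0.520

0.520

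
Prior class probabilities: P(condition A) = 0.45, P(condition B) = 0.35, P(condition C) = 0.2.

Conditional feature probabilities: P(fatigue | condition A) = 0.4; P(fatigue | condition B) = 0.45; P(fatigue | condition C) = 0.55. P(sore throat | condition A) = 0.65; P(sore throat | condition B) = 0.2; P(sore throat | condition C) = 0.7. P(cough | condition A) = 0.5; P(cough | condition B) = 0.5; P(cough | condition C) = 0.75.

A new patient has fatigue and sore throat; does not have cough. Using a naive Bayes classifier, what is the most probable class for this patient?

condition A: 0.45 × 0.4 × 0.65 × (1−0.5) = 0.0585
condition B: 0.35 × 0.45 × 0.2 × (1−0.5) = 0.01575
condition C: 0.2 × 0.55 × 0.7 × (1−0.75) = 0.01925
Highest score → condition A.

condition A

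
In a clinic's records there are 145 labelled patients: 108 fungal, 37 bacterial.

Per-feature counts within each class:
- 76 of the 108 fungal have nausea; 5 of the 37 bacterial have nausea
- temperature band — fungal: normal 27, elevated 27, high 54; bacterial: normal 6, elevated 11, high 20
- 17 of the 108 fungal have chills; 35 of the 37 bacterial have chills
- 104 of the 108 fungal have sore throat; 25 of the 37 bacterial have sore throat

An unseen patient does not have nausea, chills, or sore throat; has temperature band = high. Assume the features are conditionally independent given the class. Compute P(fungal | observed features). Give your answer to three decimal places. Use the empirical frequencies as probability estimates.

0.622

fungal: (108/145) × (32/108) × (54/108) × (91/108) × (4/108) ≈ 0.00344355
bacterial: (37/145) × (32/37) × (20/37) × (2/37) × (12/37) ≈ 0.00209131
P(fungal | x) = 0.00344355 / 0.00553486 ≈ 0.622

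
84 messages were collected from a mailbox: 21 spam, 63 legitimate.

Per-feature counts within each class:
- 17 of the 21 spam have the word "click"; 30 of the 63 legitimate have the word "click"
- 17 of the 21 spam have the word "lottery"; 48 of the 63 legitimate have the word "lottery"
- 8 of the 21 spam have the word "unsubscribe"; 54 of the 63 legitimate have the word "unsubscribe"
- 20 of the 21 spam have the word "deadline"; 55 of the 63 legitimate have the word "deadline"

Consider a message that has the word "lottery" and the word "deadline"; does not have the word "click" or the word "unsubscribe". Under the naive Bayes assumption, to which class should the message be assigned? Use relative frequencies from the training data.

legitimate

spam: (21/84) × (4/21) × (17/21) × (13/21) × (20/21) ≈ 0.0227272
legitimate: (63/84) × (33/63) × (48/63) × (9/63) × (55/63) ≈ 0.0373301
Highest score → legitimate.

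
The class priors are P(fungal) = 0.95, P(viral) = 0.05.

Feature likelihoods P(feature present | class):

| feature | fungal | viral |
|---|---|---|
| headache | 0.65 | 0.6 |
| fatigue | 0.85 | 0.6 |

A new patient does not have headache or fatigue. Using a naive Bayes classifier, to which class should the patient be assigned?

fungal

fungal: 0.95 × (1−0.65) × (1−0.85) = 0.049875
viral: 0.05 × (1−0.6) × (1−0.6) = 0.008
Highest score → fungal.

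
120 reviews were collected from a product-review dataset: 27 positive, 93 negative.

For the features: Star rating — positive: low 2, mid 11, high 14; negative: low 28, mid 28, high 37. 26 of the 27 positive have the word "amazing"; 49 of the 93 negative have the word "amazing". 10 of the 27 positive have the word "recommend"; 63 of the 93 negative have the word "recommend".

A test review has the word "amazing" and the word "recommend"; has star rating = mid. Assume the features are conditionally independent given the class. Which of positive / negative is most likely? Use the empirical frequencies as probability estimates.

positive: (27/120) × (11/27) × (26/27) × (10/27) ≈ 0.0326932
negative: (93/120) × (28/93) × (49/93) × (63/93) ≈ 0.0832813
Highest score → negative.

negative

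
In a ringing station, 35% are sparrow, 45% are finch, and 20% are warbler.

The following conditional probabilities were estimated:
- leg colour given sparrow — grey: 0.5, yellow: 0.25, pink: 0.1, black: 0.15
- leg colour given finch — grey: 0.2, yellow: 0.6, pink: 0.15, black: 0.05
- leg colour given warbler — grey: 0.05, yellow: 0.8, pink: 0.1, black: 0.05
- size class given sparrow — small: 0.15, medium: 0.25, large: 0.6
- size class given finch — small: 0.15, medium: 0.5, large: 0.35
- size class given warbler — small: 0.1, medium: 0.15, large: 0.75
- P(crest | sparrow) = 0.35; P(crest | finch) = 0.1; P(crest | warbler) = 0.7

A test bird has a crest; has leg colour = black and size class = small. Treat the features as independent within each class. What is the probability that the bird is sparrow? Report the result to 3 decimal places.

0.727

sparrow: 0.35 × 0.15 × 0.15 × 0.35 = 0.00275625
finch: 0.45 × 0.05 × 0.15 × 0.1 = 0.0003375
warbler: 0.2 × 0.05 × 0.1 × 0.7 = 0.0007
P(sparrow | x) = 0.00275625 / 0.00379375 ≈ 0.727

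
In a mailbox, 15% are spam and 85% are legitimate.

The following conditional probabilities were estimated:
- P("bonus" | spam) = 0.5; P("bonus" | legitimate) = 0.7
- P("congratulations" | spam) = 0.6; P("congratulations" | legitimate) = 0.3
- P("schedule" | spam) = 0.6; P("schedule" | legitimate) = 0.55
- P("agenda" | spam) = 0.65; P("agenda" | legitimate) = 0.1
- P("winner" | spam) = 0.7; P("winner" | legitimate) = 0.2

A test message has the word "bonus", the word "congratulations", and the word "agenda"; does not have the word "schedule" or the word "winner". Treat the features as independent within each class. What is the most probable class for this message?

spam: 0.15 × 0.5 × 0.6 × (1−0.6) × 0.65 × (1−0.7) = 0.00351
legitimate: 0.85 × 0.7 × 0.3 × (1−0.55) × 0.1 × (1−0.2) = 0.006426
Highest score → legitimate.

legitimate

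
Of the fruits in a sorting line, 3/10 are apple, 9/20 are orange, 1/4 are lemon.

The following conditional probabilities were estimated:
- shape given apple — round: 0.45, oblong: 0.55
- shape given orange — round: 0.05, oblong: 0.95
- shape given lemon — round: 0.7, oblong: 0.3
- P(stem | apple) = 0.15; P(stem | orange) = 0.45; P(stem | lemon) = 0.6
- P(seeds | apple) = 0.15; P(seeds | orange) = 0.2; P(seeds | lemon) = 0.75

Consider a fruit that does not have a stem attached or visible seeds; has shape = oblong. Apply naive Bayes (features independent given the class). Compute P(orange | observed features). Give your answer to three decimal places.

apple: 0.3 × 0.55 × (1−0.15) × (1−0.15) = 0.1192125
orange: 0.45 × 0.95 × (1−0.45) × (1−0.2) = 0.1881
lemon: 0.25 × 0.3 × (1−0.6) × (1−0.75) = 0.0075
P(orange | x) = 0.1881 / 0.3148125 ≈ 0.597

0.597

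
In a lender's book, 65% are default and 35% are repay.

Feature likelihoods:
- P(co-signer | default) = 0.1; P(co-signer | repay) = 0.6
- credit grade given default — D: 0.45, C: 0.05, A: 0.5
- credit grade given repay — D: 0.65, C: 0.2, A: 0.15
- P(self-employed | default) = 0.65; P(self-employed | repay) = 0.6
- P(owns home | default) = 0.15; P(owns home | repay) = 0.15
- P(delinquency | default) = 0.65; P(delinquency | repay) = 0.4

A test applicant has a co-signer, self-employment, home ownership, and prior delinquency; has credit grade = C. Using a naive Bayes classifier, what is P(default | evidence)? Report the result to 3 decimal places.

0.120

default: 0.65 × 0.1 × 0.05 × 0.65 × 0.15 × 0.65 = 0.00020596875
repay: 0.35 × 0.6 × 0.2 × 0.6 × 0.15 × 0.4 = 0.001512
P(default | x) = 0.00020596875 / 0.00171796875 ≈ 0.120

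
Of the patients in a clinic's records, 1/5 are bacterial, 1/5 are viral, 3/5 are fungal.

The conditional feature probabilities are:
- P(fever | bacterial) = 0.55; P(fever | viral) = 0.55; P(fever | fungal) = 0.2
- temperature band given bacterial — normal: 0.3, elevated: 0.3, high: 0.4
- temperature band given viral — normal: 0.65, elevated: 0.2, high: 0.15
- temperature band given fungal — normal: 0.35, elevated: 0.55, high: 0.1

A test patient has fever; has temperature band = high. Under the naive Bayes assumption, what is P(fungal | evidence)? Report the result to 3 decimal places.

bacterial: 0.2 × 0.55 × 0.4 = 0.044
viral: 0.2 × 0.55 × 0.15 = 0.0165
fungal: 0.6 × 0.2 × 0.1 = 0.012
P(fungal | x) = 0.012 / 0.0725 ≈ 0.166

0.166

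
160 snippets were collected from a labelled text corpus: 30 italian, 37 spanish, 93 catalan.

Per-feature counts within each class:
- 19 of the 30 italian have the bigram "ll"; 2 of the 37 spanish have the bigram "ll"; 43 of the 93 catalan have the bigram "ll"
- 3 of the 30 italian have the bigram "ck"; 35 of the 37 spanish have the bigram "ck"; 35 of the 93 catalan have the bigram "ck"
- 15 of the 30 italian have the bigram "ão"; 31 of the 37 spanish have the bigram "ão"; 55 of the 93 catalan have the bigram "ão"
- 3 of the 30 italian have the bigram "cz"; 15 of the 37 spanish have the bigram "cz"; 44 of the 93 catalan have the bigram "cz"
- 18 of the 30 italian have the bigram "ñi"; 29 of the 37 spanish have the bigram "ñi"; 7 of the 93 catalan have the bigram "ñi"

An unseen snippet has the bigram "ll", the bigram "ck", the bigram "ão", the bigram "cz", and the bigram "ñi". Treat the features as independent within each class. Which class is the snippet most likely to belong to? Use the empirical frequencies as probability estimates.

spanish

italian: (30/160) × (19/30) × (3/30) × (15/30) × (3/30) × (18/30) = 0.00035625
spanish: (37/160) × (2/37) × (35/37) × (31/37) × (15/37) × (29/37) ≈ 0.00314791
catalan: (93/160) × (43/93) × (35/93) × (55/93) × (44/93) × (7/93) ≈ 0.00213009
Highest score → spanish.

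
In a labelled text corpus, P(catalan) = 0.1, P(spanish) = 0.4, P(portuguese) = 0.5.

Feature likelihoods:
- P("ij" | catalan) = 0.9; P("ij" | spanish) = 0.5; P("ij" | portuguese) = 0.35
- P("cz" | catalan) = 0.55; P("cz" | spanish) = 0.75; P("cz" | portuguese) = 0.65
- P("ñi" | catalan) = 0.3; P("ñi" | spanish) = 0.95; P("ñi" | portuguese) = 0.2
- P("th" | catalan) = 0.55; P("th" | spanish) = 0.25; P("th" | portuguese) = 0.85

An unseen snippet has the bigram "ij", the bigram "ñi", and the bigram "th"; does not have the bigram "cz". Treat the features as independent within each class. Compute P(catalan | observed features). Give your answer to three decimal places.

0.231

catalan: 0.1 × 0.9 × (1−0.55) × 0.3 × 0.55 = 0.0066825
spanish: 0.4 × 0.5 × (1−0.75) × 0.95 × 0.25 = 0.011875
portuguese: 0.5 × 0.35 × (1−0.65) × 0.2 × 0.85 = 0.0104125
P(catalan | x) = 0.0066825 / 0.02897 ≈ 0.231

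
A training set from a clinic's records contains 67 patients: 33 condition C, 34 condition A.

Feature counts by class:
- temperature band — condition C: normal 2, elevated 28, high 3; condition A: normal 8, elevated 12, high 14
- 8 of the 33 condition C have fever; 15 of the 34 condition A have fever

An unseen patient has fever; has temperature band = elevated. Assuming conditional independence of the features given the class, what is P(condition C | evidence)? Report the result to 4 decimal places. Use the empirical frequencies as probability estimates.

0.5618

condition C: (33/67) × (28/33) × (8/33) ≈ 0.101312
condition A: (34/67) × (12/34) × (15/34) ≈ 0.0790167
P(condition C | x) = 0.101312 / 0.1803287 ≈ 0.5618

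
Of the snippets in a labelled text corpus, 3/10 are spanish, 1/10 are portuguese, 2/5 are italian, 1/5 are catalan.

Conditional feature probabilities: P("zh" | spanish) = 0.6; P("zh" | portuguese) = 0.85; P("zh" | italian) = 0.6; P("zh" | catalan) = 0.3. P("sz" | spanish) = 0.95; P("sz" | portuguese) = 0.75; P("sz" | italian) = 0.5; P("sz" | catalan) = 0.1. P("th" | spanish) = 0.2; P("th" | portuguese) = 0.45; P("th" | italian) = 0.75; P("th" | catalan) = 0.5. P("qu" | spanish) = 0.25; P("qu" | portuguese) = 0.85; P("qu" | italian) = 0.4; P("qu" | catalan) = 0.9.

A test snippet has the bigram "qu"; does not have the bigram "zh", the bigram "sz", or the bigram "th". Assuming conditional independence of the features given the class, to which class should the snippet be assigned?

spanish: 0.3 × (1−0.6) × (1−0.95) × (1−0.2) × 0.25 = 0.0012
portuguese: 0.1 × (1−0.85) × (1−0.75) × (1−0.45) × 0.85 = 0.001753125
italian: 0.4 × (1−0.6) × (1−0.5) × (1−0.75) × 0.4 = 0.008
catalan: 0.2 × (1−0.3) × (1−0.1) × (1−0.5) × 0.9 = 0.0567
Highest score → catalan.

catalan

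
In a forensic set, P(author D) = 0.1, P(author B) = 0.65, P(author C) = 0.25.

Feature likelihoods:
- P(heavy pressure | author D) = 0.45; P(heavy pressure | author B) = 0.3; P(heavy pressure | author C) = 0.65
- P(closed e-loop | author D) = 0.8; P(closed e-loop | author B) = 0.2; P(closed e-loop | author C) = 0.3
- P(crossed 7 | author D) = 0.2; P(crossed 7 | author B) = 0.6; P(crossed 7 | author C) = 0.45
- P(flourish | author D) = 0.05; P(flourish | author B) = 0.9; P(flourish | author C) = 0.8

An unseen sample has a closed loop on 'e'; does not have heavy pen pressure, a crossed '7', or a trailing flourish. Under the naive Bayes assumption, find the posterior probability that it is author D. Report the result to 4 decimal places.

author D: 0.1 × (1−0.45) × 0.8 × (1−0.2) × (1−0.05) = 0.03344
author B: 0.65 × (1−0.3) × 0.2 × (1−0.6) × (1−0.9) = 0.00364
author C: 0.25 × (1−0.65) × 0.3 × (1−0.45) × (1−0.8) = 0.0028875
P(author D | x) = 0.03344 / 0.0399675 ≈ 0.8367

0.8367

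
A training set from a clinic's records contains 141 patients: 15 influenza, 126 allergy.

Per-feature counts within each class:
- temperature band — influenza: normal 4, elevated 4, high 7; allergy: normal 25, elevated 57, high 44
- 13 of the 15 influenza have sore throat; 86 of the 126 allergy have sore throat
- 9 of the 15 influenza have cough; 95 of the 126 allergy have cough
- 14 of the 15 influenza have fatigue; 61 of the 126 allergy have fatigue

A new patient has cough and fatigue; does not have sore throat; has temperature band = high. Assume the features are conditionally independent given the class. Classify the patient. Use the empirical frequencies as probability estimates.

allergy

influenza: (15/141) × (7/15) × (2/15) × (9/15) × (14/15) ≈ 0.00370686
allergy: (126/141) × (44/126) × (40/126) × (95/126) × (61/126) ≈ 0.0361606
Highest score → allergy.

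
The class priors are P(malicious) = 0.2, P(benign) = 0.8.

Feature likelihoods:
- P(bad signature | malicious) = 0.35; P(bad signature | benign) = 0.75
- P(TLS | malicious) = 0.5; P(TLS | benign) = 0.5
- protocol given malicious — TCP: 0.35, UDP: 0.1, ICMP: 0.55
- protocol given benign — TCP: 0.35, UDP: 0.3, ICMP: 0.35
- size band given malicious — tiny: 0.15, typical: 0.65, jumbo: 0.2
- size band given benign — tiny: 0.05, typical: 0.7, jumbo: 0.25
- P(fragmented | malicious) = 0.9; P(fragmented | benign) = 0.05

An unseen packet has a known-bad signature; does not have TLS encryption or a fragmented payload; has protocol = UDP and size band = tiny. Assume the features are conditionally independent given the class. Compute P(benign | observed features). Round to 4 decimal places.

malicious: 0.2 × 0.35 × (1−0.5) × 0.1 × 0.15 × (1−0.9) = 0.0000525
benign: 0.8 × 0.75 × (1−0.5) × 0.3 × 0.05 × (1−0.05) = 0.004275
P(benign | x) = 0.004275 / 0.0043275 ≈ 0.9879

0.9879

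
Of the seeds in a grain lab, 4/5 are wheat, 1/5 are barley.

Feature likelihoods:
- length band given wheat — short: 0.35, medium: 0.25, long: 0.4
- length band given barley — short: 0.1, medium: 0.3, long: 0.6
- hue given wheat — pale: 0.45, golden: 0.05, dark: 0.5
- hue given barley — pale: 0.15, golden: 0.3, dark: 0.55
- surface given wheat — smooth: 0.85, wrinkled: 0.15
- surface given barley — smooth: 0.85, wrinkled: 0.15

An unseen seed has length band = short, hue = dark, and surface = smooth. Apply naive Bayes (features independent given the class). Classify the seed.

wheat: 0.8 × 0.35 × 0.5 × 0.85 = 0.119
barley: 0.2 × 0.1 × 0.55 × 0.85 = 0.00935
Highest score → wheat.

wheat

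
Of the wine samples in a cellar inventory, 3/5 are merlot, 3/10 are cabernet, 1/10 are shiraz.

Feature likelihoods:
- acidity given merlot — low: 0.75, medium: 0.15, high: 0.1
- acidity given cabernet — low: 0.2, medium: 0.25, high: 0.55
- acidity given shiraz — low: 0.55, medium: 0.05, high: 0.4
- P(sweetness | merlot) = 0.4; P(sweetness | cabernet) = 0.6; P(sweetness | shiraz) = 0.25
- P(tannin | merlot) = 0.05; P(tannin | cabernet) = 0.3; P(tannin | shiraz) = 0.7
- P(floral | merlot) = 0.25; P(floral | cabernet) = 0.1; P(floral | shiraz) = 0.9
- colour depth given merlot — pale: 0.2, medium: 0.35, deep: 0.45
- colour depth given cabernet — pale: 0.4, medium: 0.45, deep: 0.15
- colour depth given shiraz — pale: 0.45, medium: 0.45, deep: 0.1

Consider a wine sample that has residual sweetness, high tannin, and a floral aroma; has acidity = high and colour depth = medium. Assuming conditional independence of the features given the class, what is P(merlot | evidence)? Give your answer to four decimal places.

merlot: 0.6 × 0.1 × 0.4 × 0.05 × 0.25 × 0.35 = 0.000105
cabernet: 0.3 × 0.55 × 0.6 × 0.3 × 0.1 × 0.45 = 0.0013365
shiraz: 0.1 × 0.4 × 0.25 × 0.7 × 0.9 × 0.45 = 0.002835
P(merlot | x) = 0.000105 / 0.0042765 ≈ 0.0246

0.0246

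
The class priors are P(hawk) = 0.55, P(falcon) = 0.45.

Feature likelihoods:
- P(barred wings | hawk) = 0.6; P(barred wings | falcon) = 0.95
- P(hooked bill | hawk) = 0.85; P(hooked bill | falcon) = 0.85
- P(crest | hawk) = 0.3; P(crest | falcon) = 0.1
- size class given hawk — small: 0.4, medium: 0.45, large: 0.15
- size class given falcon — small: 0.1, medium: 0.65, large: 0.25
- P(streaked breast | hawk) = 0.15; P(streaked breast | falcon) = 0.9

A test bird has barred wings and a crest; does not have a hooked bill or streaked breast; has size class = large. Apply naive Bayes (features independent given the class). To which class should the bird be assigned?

hawk

hawk: 0.55 × 0.6 × (1−0.85) × 0.3 × 0.15 × (1−0.15) = 0.001893375
falcon: 0.45 × 0.95 × (1−0.85) × 0.1 × 0.25 × (1−0.9) = 0.0001603125
Highest score → hawk.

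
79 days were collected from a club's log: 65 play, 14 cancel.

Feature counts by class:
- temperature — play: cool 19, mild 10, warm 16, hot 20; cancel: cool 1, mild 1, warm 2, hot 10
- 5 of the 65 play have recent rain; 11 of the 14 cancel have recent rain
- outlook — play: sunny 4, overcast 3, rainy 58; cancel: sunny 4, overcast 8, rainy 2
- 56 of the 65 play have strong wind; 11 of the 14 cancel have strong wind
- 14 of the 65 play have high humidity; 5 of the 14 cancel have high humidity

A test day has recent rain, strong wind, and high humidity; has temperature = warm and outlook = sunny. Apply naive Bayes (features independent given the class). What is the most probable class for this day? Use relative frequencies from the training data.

cancel

play: (65/79) × (16/65) × (5/65) × (4/65) × (56/65) × (14/65) ≈ 0.000177904
cancel: (14/79) × (2/14) × (11/14) × (4/14) × (11/14) × (5/14) ≈ 0.0015948
Highest score → cancel.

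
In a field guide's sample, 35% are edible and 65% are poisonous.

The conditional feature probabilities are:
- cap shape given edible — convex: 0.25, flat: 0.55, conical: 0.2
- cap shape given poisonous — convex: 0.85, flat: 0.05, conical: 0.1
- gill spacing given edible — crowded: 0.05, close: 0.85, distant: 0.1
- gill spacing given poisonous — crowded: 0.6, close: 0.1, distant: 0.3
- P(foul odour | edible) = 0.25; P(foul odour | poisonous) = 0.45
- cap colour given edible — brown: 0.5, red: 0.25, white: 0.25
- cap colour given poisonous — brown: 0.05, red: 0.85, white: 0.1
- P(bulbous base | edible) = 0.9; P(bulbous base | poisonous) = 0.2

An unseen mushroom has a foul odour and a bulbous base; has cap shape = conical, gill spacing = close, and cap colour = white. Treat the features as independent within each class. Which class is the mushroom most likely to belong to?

edible: 0.35 × 0.2 × 0.85 × 0.25 × 0.25 × 0.9 = 0.003346875
poisonous: 0.65 × 0.1 × 0.1 × 0.45 × 0.1 × 0.2 = 0.0000585
Highest score → edible.

edible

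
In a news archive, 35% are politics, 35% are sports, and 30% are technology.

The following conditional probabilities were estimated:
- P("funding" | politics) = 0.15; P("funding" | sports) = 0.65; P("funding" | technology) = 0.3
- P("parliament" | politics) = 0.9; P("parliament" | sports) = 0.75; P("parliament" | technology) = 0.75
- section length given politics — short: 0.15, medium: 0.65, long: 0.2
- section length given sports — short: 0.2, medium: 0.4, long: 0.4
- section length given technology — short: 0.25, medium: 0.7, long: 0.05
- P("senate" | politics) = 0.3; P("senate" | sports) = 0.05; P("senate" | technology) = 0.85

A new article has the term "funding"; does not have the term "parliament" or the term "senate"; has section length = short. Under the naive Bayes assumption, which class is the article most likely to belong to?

politics: 0.35 × 0.15 × (1−0.9) × 0.15 × (1−0.3) = 0.00055125
sports: 0.35 × 0.65 × (1−0.75) × 0.2 × (1−0.05) = 0.01080625
technology: 0.3 × 0.3 × (1−0.75) × 0.25 × (1−0.85) = 0.00084375
Highest score → sports.

sports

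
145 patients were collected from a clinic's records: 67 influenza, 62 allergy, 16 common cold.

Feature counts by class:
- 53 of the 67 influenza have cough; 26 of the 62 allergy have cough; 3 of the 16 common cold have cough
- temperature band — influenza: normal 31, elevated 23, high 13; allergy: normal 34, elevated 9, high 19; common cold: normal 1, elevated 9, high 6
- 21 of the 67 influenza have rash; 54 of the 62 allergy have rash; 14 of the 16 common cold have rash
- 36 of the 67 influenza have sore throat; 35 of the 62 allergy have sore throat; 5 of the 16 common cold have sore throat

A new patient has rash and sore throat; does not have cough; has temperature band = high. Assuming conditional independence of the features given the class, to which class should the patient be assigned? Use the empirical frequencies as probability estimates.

influenza: (67/145) × (14/67) × (13/67) × (21/67) × (36/67) ≈ 0.00315501
allergy: (62/145) × (36/62) × (19/62) × (54/62) × (35/62) ≈ 0.0374089
common cold: (16/145) × (13/16) × (6/16) × (14/16) × (5/16) ≈ 0.00919316
Highest score → allergy.

allergy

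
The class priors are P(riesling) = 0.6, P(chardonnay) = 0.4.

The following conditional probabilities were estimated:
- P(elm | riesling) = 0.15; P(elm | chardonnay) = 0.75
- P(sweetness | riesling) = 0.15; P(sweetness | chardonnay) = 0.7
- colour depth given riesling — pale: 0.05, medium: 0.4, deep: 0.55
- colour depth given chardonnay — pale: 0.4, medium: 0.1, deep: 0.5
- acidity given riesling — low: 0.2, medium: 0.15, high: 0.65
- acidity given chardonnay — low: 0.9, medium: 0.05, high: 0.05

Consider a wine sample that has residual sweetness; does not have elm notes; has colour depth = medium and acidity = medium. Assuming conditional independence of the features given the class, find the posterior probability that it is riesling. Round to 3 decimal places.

riesling: 0.6 × (1−0.15) × 0.15 × 0.4 × 0.15 = 0.00459
chardonnay: 0.4 × (1−0.75) × 0.7 × 0.1 × 0.05 = 0.00035
P(riesling | x) = 0.00459 / 0.00494 ≈ 0.929

0.929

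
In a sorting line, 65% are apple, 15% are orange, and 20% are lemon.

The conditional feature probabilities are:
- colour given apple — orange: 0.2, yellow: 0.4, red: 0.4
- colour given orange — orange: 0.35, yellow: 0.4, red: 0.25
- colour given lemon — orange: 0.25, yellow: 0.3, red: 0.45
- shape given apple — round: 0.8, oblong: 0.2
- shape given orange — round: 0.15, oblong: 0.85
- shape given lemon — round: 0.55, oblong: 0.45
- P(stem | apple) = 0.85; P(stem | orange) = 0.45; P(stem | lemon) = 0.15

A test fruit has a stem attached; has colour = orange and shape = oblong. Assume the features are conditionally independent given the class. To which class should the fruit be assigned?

apple: 0.65 × 0.2 × 0.2 × 0.85 = 0.0221
orange: 0.15 × 0.35 × 0.85 × 0.45 = 0.02008125
lemon: 0.2 × 0.25 × 0.45 × 0.15 = 0.003375
Highest score → apple.

apple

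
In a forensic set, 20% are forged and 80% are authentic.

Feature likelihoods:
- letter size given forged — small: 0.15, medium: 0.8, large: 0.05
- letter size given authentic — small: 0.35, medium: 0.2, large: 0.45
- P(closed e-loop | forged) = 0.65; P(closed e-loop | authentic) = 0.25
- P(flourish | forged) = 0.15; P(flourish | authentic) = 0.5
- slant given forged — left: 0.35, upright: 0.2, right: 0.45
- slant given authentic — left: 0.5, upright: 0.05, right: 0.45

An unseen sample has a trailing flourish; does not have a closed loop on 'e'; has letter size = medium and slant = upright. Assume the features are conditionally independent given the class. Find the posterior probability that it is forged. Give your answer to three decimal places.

forged: 0.2 × 0.8 × (1−0.65) × 0.15 × 0.2 = 0.00168
authentic: 0.8 × 0.2 × (1−0.25) × 0.5 × 0.05 = 0.003
P(forged | x) = 0.00168 / 0.00468 ≈ 0.359

0.359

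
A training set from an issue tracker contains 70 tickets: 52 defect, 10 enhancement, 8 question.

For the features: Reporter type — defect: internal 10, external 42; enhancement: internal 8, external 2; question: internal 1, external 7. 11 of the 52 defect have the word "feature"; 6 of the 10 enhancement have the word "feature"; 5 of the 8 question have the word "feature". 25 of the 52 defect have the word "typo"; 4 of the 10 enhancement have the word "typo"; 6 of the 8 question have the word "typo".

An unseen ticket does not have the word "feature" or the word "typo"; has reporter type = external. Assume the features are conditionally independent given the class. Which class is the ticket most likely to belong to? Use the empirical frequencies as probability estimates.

defect

defect: (52/70) × (42/52) × (41/52) × (27/52) ≈ 0.245636
enhancement: (10/70) × (2/10) × (4/10) × (6/10) ≈ 0.00685714
question: (8/70) × (7/8) × (3/8) × (2/8) = 0.009375
Highest score → defect.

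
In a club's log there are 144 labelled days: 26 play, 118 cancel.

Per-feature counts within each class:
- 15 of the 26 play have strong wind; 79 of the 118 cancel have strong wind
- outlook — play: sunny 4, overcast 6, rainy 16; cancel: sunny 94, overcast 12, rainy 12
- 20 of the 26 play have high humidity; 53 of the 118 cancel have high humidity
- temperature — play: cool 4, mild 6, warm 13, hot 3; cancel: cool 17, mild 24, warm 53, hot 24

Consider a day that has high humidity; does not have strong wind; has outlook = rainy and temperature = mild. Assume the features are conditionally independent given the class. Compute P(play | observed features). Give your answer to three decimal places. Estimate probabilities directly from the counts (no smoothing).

play: (26/144) × (11/26) × (16/26) × (20/26) × (6/26) ≈ 0.00834471
cancel: (118/144) × (39/118) × (12/118) × (53/118) × (24/118) ≈ 0.00251608
P(play | x) = 0.00834471 / 0.01086079 ≈ 0.768

0.768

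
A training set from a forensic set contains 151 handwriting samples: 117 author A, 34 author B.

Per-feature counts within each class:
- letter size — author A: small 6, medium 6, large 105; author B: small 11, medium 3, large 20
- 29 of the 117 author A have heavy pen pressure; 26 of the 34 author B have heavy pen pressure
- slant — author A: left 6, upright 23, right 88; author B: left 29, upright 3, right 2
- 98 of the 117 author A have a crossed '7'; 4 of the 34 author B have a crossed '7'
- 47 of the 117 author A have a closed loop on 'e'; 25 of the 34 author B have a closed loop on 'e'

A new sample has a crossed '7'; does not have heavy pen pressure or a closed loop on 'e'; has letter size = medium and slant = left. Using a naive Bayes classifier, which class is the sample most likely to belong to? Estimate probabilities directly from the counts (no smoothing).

author A: (117/151) × (6/117) × (88/117) × (6/117) × (98/117) × (70/117) ≈ 0.000768049
author B: (34/151) × (3/34) × (8/34) × (29/34) × (4/34) × (9/34) ≈ 0.000124171
Highest score → author A.

author A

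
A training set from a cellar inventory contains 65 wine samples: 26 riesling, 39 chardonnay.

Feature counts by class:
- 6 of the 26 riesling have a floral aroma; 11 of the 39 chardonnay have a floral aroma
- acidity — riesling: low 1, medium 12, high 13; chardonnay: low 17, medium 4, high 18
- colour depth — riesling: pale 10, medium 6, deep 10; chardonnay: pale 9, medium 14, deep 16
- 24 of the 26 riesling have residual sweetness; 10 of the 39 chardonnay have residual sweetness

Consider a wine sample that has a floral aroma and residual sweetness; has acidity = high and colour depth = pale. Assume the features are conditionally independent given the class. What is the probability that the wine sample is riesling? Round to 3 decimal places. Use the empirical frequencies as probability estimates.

0.780

riesling: (26/65) × (6/26) × (13/26) × (10/26) × (24/26) ≈ 0.016386
chardonnay: (39/65) × (11/39) × (18/39) × (9/39) × (10/39) ≈ 0.00462169
P(riesling | x) = 0.016386 / 0.02100769 ≈ 0.780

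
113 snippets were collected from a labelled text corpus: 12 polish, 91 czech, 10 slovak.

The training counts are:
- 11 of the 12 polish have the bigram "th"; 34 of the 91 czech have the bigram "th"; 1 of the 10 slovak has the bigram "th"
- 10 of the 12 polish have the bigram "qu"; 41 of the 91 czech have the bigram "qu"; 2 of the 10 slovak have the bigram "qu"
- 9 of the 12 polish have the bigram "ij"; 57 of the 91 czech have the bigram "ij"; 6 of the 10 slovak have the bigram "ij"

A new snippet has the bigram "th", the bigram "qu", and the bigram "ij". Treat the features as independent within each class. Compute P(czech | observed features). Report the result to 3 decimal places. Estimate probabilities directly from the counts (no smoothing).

polish: (12/113) × (11/12) × (10/12) × (9/12) ≈ 0.0608407
czech: (91/113) × (34/91) × (41/91) × (57/91) ≈ 0.0849134
slovak: (10/113) × (1/10) × (2/10) × (6/10) ≈ 0.00106195
P(czech | x) = 0.0849134 / 0.14681605 ≈ 0.578

0.578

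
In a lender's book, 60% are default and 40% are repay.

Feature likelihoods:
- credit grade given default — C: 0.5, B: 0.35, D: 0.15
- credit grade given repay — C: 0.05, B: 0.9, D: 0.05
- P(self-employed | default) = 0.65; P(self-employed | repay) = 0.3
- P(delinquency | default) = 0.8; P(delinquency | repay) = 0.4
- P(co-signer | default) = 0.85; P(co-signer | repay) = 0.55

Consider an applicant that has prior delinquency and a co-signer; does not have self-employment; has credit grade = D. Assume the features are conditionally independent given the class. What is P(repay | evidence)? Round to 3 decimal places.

0.126

default: 0.6 × 0.15 × (1−0.65) × 0.8 × 0.85 = 0.02142
repay: 0.4 × 0.05 × (1−0.3) × 0.4 × 0.55 = 0.00308
P(repay | x) = 0.00308 / 0.0245 ≈ 0.126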